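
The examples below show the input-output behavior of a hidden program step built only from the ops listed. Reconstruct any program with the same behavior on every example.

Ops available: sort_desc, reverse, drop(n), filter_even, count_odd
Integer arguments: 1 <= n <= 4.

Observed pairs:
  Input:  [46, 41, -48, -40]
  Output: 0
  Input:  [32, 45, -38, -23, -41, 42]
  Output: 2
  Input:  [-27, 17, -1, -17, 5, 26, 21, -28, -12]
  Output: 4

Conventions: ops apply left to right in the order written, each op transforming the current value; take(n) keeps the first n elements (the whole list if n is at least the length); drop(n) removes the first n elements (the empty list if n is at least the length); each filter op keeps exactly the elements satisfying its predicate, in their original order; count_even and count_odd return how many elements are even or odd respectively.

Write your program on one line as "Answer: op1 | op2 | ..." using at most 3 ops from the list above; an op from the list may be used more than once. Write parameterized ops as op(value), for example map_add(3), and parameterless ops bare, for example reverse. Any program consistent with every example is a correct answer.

sort_desc | drop(3) | count_odd

Check, running the answer program on each example:
  [46, 41, -48, -40] -> [46, 41, -40, -48] -> [-48] -> 0
  [32, 45, -38, -23, -41, 42] -> [45, 42, 32, -23, -38, -41] -> [-23, -38, -41] -> 2
  [-27, 17, -1, -17, 5, 26, 21, -28, -12] -> [26, 21, 17, 5, -1, -12, -17, -27, -28] -> [5, -1, -12, -17, -27, -28] -> 4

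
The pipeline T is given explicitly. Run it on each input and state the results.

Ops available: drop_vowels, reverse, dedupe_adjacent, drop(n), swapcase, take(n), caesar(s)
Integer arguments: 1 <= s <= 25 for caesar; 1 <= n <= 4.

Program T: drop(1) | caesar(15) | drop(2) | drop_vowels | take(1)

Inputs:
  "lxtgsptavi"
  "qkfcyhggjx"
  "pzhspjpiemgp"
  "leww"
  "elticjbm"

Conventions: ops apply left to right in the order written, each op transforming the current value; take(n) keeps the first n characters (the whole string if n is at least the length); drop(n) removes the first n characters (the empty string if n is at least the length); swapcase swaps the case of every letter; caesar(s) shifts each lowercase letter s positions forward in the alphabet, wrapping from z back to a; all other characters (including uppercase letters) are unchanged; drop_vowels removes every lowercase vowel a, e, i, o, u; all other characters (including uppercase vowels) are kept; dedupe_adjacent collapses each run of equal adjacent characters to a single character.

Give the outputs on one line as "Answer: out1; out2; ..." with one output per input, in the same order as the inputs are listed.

"v"; "r"; "h"; "l"; "x"

Execution, op by op:
  "lxtgsptavi" -> "xtgsptavi" -> "mivheipkx" -> "vheipkx" -> "vhpkx" -> "v"
  "qkfcyhggjx" -> "kfcyhggjx" -> "zurnwvvym" -> "rnwvvym" -> "rnwvvym" -> "r"
  "pzhspjpiemgp" -> "zhspjpiemgp" -> "owheyextbve" -> "heyextbve" -> "hyxtbv" -> "h"
  "leww" -> "eww" -> "tll" -> "l" -> "l" -> "l"
  "elticjbm" -> "lticjbm" -> "aixryqb" -> "xryqb" -> "xryqb" -> "x"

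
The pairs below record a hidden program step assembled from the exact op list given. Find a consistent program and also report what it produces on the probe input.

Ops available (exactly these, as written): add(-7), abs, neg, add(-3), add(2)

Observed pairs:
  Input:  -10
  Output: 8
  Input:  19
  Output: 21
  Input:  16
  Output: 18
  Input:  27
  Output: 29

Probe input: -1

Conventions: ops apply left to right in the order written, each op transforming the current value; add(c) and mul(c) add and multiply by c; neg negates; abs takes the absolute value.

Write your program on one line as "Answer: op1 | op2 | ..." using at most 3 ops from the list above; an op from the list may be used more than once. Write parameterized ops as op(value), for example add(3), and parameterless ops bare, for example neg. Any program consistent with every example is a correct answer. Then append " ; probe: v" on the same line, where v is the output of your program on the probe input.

add(2) | neg | abs ; probe: 1

Check, running the answer program on each example:
  -10 -> -8 -> 8 -> 8
  19 -> 21 -> -21 -> 21
  16 -> 18 -> -18 -> 18
  27 -> 29 -> -29 -> 29
  probe: -1 -> 1 -> -1 -> 1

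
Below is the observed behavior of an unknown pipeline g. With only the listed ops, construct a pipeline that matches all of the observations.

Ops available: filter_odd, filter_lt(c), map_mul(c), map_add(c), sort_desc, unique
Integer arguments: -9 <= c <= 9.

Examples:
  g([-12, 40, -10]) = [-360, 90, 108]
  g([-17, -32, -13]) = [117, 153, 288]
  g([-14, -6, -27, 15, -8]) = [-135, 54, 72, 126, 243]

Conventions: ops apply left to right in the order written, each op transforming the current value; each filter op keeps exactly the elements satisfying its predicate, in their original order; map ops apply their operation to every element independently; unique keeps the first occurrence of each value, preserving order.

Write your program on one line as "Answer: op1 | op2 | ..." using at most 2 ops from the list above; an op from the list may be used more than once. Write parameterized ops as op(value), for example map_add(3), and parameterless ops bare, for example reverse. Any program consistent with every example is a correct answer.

sort_desc | map_mul(-9)

Check, running the answer program on each example:
  [-12, 40, -10] -> [40, -10, -12] -> [-360, 90, 108]
  [-17, -32, -13] -> [-13, -17, -32] -> [117, 153, 288]
  [-14, -6, -27, 15, -8] -> [15, -6, -8, -14, -27] -> [-135, 54, 72, 126, 243]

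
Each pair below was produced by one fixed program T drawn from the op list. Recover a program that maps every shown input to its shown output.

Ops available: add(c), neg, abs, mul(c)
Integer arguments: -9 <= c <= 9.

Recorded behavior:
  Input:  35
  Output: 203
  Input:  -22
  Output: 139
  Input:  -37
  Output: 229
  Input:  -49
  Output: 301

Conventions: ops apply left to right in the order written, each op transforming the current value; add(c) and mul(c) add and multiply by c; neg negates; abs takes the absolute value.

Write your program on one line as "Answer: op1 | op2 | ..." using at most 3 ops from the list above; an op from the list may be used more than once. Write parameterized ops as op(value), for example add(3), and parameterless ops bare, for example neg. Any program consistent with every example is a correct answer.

mul(6) | add(-7) | abs

Check, running the answer program on each example:
  35 -> 210 -> 203 -> 203
  -22 -> -132 -> -139 -> 139
  -37 -> -222 -> -229 -> 229
  -49 -> -294 -> -301 -> 301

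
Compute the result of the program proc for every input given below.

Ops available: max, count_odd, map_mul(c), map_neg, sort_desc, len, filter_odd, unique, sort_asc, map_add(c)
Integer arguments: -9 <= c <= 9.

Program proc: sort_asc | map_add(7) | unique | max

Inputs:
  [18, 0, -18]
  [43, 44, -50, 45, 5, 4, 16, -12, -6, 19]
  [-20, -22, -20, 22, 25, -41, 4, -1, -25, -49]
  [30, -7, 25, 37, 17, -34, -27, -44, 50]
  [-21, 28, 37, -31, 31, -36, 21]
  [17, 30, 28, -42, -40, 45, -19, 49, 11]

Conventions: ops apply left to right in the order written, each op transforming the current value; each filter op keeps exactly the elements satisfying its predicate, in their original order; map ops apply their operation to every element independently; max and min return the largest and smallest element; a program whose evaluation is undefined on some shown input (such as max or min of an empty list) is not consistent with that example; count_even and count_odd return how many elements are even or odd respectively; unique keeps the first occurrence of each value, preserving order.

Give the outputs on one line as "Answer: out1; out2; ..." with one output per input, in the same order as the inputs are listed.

Execution, op by op:
  [18, 0, -18] -> [-18, 0, 18] -> [-11, 7, 25] -> [-11, 7, 25] -> 25
  [43, 44, -50, 45, 5, 4, 16, -12, -6, 19] -> [-50, -12, -6, 4, 5, 16, 19, 43, 44, 45] -> [-43, -5, 1, 11, 12, 23, 26, 50, 51, 52] -> [-43, -5, 1, 11, 12, 23, 26, 50, 51, 52] -> 52
  [-20, -22, -20, 22, 25, -41, 4, -1, -25, -49] -> [-49, -41, -25, -22, -20, -20, -1, 4, 22, 25] -> [-42, -34, -18, -15, -13, -13, 6, 11, 29, 32] -> [-42, -34, -18, -15, -13, 6, 11, 29, 32] -> 32
  [30, -7, 25, 37, 17, -34, -27, -44, 50] -> [-44, -34, -27, -7, 17, 25, 30, 37, 50] -> [-37, -27, -20, 0, 24, 32, 37, 44, 57] -> [-37, -27, -20, 0, 24, 32, 37, 44, 57] -> 57
  [-21, 28, 37, -31, 31, -36, 21] -> [-36, -31, -21, 21, 28, 31, 37] -> [-29, -24, -14, 28, 35, 38, 44] -> [-29, -24, -14, 28, 35, 38, 44] -> 44
  [17, 30, 28, -42, -40, 45, -19, 49, 11] -> [-42, -40, -19, 11, 17, 28, 30, 45, 49] -> [-35, -33, -12, 18, 24, 35, 37, 52, 56] -> [-35, -33, -12, 18, 24, 35, 37, 52, 56] -> 56

25; 52; 32; 57; 44; 56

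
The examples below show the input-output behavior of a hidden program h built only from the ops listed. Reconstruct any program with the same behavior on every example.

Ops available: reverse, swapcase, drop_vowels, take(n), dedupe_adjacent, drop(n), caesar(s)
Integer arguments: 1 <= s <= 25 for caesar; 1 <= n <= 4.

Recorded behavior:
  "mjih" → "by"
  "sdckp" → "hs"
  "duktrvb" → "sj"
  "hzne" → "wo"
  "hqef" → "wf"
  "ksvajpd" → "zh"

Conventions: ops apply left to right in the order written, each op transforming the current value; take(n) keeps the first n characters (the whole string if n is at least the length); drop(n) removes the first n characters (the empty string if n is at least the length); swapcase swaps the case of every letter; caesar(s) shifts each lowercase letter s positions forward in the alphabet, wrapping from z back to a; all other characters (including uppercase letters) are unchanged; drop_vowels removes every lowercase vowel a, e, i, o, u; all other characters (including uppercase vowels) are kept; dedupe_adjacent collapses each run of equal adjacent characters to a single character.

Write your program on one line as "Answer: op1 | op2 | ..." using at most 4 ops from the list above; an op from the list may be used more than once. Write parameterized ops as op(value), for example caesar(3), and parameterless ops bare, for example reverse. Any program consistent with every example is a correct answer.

caesar(12) | take(2) | caesar(3)

Check, running the answer program on each example:
  "mjih" -> "yvut" -> "yv" -> "by"
  "sdckp" -> "epowb" -> "ep" -> "hs"
  "duktrvb" -> "pgwfdhn" -> "pg" -> "sj"
  "hzne" -> "tlzq" -> "tl" -> "wo"
  "hqef" -> "tcqr" -> "tc" -> "wf"
  "ksvajpd" -> "wehmvbp" -> "we" -> "zh"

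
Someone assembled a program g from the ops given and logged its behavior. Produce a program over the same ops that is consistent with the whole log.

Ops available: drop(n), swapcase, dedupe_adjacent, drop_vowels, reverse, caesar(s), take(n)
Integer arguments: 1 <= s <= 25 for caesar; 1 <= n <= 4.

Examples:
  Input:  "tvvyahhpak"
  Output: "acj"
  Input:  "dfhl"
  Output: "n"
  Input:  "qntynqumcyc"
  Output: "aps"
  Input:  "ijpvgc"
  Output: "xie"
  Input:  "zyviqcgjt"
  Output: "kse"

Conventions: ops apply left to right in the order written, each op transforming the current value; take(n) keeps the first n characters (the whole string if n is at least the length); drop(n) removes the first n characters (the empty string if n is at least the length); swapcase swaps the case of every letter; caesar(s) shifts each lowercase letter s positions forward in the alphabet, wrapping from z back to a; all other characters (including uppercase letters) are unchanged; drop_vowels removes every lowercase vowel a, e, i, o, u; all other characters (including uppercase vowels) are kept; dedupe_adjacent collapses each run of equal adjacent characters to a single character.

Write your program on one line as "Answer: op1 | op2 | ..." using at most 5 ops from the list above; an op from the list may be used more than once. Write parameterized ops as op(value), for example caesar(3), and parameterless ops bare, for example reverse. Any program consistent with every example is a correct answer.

caesar(7) | drop(1) | drop(2) | take(3) | caesar(21)

Check, running the answer program on each example:
  "tvvyahhpak" -> "accfhoowhr" -> "ccfhoowhr" -> "fhoowhr" -> "fho" -> "acj"
  "dfhl" -> "kmos" -> "mos" -> "s" -> "s" -> "n"
  "qntynqumcyc" -> "xuafuxbtjfj" -> "uafuxbtjfj" -> "fuxbtjfj" -> "fux" -> "aps"
  "ijpvgc" -> "pqwcnj" -> "qwcnj" -> "cnj" -> "cnj" -> "xie"
  "zyviqcgjt" -> "gfcpxjnqa" -> "fcpxjnqa" -> "pxjnqa" -> "pxj" -> "kse"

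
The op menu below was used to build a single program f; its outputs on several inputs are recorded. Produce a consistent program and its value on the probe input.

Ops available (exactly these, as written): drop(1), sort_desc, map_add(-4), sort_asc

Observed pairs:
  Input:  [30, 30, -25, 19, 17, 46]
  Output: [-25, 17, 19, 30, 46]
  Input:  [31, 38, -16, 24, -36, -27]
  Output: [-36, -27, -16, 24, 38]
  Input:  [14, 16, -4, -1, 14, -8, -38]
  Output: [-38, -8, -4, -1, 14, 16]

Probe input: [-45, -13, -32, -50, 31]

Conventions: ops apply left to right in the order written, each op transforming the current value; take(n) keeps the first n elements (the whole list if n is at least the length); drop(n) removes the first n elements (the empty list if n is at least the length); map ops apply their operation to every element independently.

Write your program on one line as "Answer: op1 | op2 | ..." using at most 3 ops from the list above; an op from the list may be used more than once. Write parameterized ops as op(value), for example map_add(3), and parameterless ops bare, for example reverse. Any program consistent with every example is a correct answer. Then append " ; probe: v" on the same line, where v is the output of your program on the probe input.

drop(1) | sort_asc ; probe: [-50, -32, -13, 31]

Check, running the answer program on each example:
  [30, 30, -25, 19, 17, 46] -> [30, -25, 19, 17, 46] -> [-25, 17, 19, 30, 46]
  [31, 38, -16, 24, -36, -27] -> [38, -16, 24, -36, -27] -> [-36, -27, -16, 24, 38]
  [14, 16, -4, -1, 14, -8, -38] -> [16, -4, -1, 14, -8, -38] -> [-38, -8, -4, -1, 14, 16]
  probe: [-45, -13, -32, -50, 31] -> [-13, -32, -50, 31] -> [-50, -32, -13, 31]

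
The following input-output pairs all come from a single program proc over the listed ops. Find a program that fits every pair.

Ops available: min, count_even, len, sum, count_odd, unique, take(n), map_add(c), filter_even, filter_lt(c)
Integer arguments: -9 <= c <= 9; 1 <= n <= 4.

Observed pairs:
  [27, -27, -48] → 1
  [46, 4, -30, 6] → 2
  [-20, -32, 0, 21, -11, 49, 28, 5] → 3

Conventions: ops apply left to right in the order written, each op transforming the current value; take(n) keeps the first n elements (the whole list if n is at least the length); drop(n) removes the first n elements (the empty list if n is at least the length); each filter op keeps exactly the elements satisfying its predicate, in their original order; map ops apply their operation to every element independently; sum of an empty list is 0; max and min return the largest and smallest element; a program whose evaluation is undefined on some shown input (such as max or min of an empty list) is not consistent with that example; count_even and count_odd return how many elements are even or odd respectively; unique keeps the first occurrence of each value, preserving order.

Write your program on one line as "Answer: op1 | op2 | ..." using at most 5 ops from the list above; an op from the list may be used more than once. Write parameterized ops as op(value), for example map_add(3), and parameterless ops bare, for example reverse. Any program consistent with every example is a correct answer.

take(4) | filter_lt(6) | filter_even | len

Check, running the answer program on each example:
  [27, -27, -48] -> [27, -27, -48] -> [-27, -48] -> [-48] -> 1
  [46, 4, -30, 6] -> [46, 4, -30, 6] -> [4, -30] -> [4, -30] -> 2
  [-20, -32, 0, 21, -11, 49, 28, 5] -> [-20, -32, 0, 21] -> [-20, -32, 0] -> [-20, -32, 0] -> 3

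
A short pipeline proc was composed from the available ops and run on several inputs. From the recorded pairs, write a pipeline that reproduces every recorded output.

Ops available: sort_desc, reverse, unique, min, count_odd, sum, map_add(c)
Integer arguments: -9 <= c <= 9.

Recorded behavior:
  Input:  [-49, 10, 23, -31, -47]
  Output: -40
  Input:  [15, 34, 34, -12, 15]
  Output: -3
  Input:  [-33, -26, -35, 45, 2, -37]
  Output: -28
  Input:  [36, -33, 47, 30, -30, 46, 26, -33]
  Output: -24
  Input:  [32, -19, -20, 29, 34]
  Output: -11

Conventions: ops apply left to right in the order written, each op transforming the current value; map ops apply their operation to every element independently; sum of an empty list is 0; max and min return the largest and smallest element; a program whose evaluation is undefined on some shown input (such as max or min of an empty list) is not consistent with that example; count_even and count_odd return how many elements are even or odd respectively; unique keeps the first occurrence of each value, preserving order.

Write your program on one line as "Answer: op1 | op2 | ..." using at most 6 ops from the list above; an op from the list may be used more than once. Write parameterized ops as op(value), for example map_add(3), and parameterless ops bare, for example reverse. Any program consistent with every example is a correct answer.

reverse | map_add(7) | unique | reverse | map_add(2) | min

Check, running the answer program on each example:
  [-49, 10, 23, -31, -47] -> [-47, -31, 23, 10, -49] -> [-40, -24, 30, 17, -42] -> [-40, -24, 30, 17, -42] -> [-42, 17, 30, -24, -40] -> [-40, 19, 32, -22, -38] -> -40
  [15, 34, 34, -12, 15] -> [15, -12, 34, 34, 15] -> [22, -5, 41, 41, 22] -> [22, -5, 41] -> [41, -5, 22] -> [43, -3, 24] -> -3
  [-33, -26, -35, 45, 2, -37] -> [-37, 2, 45, -35, -26, -33] -> [-30, 9, 52, -28, -19, -26] -> [-30, 9, 52, -28, -19, -26] -> [-26, -19, -28, 52, 9, -30] -> [-24, -17, -26, 54, 11, -28] -> -28
  [36, -33, 47, 30, -30, 46, 26, -33] -> [-33, 26, 46, -30, 30, 47, -33, 36] -> [-26, 33, 53, -23, 37, 54, -26, 43] -> [-26, 33, 53, -23, 37, 54, 43] -> [43, 54, 37, -23, 53, 33, -26] -> [45, 56, 39, -21, 55, 35, -24] -> -24
  [32, -19, -20, 29, 34] -> [34, 29, -20, -19, 32] -> [41, 36, -13, -12, 39] -> [41, 36, -13, -12, 39] -> [39, -12, -13, 36, 41] -> [41, -10, -11, 38, 43] -> -11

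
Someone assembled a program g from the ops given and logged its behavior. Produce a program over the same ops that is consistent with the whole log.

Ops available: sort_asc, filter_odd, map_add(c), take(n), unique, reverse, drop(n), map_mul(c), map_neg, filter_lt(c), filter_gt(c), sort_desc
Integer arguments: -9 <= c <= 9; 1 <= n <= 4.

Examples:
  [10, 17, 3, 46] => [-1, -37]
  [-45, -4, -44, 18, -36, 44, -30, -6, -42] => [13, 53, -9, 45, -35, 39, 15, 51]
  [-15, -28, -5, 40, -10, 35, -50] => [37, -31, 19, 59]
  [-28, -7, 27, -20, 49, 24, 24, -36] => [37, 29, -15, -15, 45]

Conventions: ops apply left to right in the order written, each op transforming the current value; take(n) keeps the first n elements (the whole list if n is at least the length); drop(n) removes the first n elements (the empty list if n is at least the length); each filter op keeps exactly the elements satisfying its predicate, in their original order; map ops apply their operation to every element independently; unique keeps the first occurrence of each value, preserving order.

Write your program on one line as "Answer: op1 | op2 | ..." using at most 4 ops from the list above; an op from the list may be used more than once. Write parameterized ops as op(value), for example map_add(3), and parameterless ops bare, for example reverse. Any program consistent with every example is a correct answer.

map_add(-9) | map_neg | filter_odd

Check, running the answer program on each example:
  [10, 17, 3, 46] -> [1, 8, -6, 37] -> [-1, -8, 6, -37] -> [-1, -37]
  [-45, -4, -44, 18, -36, 44, -30, -6, -42] -> [-54, -13, -53, 9, -45, 35, -39, -15, -51] -> [54, 13, 53, -9, 45, -35, 39, 15, 51] -> [13, 53, -9, 45, -35, 39, 15, 51]
  [-15, -28, -5, 40, -10, 35, -50] -> [-24, -37, -14, 31, -19, 26, -59] -> [24, 37, 14, -31, 19, -26, 59] -> [37, -31, 19, 59]
  [-28, -7, 27, -20, 49, 24, 24, -36] -> [-37, -16, 18, -29, 40, 15, 15, -45] -> [37, 16, -18, 29, -40, -15, -15, 45] -> [37, 29, -15, -15, 45]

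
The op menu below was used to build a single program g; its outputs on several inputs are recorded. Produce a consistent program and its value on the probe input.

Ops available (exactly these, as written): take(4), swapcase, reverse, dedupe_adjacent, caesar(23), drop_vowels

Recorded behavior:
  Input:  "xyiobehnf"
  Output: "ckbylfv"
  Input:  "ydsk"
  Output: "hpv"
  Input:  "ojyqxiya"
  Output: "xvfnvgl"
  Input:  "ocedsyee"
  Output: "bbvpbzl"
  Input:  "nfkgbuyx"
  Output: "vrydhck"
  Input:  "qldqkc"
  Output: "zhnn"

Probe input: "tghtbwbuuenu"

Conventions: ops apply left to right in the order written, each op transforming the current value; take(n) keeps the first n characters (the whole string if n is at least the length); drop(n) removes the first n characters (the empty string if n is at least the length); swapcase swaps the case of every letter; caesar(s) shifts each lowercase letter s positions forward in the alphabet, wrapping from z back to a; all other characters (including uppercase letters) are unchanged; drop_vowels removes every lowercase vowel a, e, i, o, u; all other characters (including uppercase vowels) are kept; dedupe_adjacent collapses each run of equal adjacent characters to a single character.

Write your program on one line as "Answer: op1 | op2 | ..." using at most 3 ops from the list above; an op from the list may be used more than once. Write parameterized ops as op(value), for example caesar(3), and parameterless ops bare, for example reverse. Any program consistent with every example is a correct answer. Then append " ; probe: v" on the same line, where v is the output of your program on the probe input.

caesar(23) | reverse | drop_vowels ; probe: "rkbrrytyqdq"

Check, running the answer program on each example:
  "xyiobehnf" -> "uvflybekc" -> "ckebylfvu" -> "ckbylfv"
  "ydsk" -> "vaph" -> "hpav" -> "hpv"
  "ojyqxiya" -> "lgvnufvx" -> "xvfunvgl" -> "xvfnvgl"
  "ocedsyee" -> "lzbapvbb" -> "bbvpabzl" -> "bbvpbzl"
  "nfkgbuyx" -> "kchdyrvu" -> "uvrydhck" -> "vrydhck"
  "qldqkc" -> "nianhz" -> "zhnain" -> "zhnn"
  probe: "tghtbwbuuenu" -> "qdeqytyrrbkr" -> "rkbrrytyqedq" -> "rkbrrytyqdq"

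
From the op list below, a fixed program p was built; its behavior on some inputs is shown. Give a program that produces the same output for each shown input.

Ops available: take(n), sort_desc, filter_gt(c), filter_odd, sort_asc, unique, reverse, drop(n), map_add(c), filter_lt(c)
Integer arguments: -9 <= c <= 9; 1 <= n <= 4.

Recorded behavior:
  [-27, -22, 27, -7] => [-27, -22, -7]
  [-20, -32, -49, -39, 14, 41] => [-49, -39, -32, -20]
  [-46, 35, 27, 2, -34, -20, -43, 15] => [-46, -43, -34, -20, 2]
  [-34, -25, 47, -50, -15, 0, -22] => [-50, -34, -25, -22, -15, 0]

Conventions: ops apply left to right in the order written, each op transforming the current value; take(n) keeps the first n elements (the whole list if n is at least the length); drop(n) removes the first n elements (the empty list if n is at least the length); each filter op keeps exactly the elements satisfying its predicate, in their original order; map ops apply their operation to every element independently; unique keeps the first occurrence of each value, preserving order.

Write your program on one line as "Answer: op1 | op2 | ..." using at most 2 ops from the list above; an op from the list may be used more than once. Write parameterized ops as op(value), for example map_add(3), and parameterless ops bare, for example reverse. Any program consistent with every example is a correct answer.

sort_asc | filter_lt(3)

Check, running the answer program on each example:
  [-27, -22, 27, -7] -> [-27, -22, -7, 27] -> [-27, -22, -7]
  [-20, -32, -49, -39, 14, 41] -> [-49, -39, -32, -20, 14, 41] -> [-49, -39, -32, -20]
  [-46, 35, 27, 2, -34, -20, -43, 15] -> [-46, -43, -34, -20, 2, 15, 27, 35] -> [-46, -43, -34, -20, 2]
  [-34, -25, 47, -50, -15, 0, -22] -> [-50, -34, -25, -22, -15, 0, 47] -> [-50, -34, -25, -22, -15, 0]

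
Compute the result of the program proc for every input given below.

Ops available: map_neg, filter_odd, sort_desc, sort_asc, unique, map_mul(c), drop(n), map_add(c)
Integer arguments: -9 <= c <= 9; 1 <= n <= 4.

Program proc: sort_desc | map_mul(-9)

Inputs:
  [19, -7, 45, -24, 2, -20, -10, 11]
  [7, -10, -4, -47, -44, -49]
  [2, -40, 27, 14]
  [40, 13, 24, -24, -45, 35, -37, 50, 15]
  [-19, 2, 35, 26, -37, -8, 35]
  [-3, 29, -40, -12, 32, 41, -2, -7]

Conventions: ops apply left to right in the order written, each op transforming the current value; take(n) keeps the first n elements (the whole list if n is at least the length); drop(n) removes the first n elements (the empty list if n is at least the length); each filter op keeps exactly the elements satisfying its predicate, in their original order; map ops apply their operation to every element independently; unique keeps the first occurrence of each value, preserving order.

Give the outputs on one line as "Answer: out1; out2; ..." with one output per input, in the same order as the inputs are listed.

Execution, op by op:
  [19, -7, 45, -24, 2, -20, -10, 11] -> [45, 19, 11, 2, -7, -10, -20, -24] -> [-405, -171, -99, -18, 63, 90, 180, 216]
  [7, -10, -4, -47, -44, -49] -> [7, -4, -10, -44, -47, -49] -> [-63, 36, 90, 396, 423, 441]
  [2, -40, 27, 14] -> [27, 14, 2, -40] -> [-243, -126, -18, 360]
  [40, 13, 24, -24, -45, 35, -37, 50, 15] -> [50, 40, 35, 24, 15, 13, -24, -37, -45] -> [-450, -360, -315, -216, -135, -117, 216, 333, 405]
  [-19, 2, 35, 26, -37, -8, 35] -> [35, 35, 26, 2, -8, -19, -37] -> [-315, -315, -234, -18, 72, 171, 333]
  [-3, 29, -40, -12, 32, 41, -2, -7] -> [41, 32, 29, -2, -3, -7, -12, -40] -> [-369, -288, -261, 18, 27, 63, 108, 360]

[-405, -171, -99, -18, 63, 90, 180, 216]; [-63, 36, 90, 396, 423, 441]; [-243, -126, -18, 360]; [-450, -360, -315, -216, -135, -117, 216, 333, 405]; [-315, -315, -234, -18, 72, 171, 333]; [-369, -288, -261, 18, 27, 63, 108, 360]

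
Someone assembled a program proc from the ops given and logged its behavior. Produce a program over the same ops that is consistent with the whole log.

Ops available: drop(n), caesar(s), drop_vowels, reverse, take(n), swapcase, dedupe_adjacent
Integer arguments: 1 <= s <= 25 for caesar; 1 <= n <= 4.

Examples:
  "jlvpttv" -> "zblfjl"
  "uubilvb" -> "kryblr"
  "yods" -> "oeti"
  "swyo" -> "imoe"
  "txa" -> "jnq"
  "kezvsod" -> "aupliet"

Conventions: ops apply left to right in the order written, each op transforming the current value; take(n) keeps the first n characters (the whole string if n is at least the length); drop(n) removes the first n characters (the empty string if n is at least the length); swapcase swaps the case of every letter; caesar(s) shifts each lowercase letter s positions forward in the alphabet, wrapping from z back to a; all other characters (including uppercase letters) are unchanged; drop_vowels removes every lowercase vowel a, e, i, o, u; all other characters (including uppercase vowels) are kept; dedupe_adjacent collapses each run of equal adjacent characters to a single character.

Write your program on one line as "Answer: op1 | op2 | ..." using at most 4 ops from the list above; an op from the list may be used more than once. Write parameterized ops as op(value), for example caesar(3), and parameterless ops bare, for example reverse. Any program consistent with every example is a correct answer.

caesar(23) | dedupe_adjacent | caesar(19)

Check, running the answer program on each example:
  "jlvpttv" -> "gismqqs" -> "gismqs" -> "zblfjl"
  "uubilvb" -> "rryfisy" -> "ryfisy" -> "kryblr"
  "yods" -> "vlap" -> "vlap" -> "oeti"
  "swyo" -> "ptvl" -> "ptvl" -> "imoe"
  "txa" -> "qux" -> "qux" -> "jnq"
  "kezvsod" -> "hbwspla" -> "hbwspla" -> "aupliet"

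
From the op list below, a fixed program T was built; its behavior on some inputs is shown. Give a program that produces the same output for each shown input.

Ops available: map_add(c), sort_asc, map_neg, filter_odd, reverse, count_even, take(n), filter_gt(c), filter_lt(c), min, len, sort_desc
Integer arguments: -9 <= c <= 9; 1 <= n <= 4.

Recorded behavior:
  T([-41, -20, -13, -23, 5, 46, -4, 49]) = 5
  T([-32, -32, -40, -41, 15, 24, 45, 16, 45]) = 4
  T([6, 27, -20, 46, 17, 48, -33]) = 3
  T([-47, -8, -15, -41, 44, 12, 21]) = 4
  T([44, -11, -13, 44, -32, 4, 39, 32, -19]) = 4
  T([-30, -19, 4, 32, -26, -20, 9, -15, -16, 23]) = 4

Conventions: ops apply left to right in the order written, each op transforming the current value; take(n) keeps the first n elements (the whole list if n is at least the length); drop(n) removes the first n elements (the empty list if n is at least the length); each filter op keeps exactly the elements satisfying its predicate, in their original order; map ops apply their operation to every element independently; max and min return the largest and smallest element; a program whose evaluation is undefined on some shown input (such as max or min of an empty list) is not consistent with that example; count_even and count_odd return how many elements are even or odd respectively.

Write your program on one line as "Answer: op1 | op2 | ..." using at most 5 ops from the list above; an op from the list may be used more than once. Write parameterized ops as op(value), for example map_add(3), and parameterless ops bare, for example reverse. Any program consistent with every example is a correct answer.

map_add(6) | filter_odd | map_add(-3) | len

Check, running the answer program on each example:
  [-41, -20, -13, -23, 5, 46, -4, 49] -> [-35, -14, -7, -17, 11, 52, 2, 55] -> [-35, -7, -17, 11, 55] -> [-38, -10, -20, 8, 52] -> 5
  [-32, -32, -40, -41, 15, 24, 45, 16, 45] -> [-26, -26, -34, -35, 21, 30, 51, 22, 51] -> [-35, 21, 51, 51] -> [-38, 18, 48, 48] -> 4
  [6, 27, -20, 46, 17, 48, -33] -> [12, 33, -14, 52, 23, 54, -27] -> [33, 23, -27] -> [30, 20, -30] -> 3
  [-47, -8, -15, -41, 44, 12, 21] -> [-41, -2, -9, -35, 50, 18, 27] -> [-41, -9, -35, 27] -> [-44, -12, -38, 24] -> 4
  [44, -11, -13, 44, -32, 4, 39, 32, -19] -> [50, -5, -7, 50, -26, 10, 45, 38, -13] -> [-5, -7, 45, -13] -> [-8, -10, 42, -16] -> 4
  [-30, -19, 4, 32, -26, -20, 9, -15, -16, 23] -> [-24, -13, 10, 38, -20, -14, 15, -9, -10, 29] -> [-13, 15, -9, 29] -> [-16, 12, -12, 26] -> 4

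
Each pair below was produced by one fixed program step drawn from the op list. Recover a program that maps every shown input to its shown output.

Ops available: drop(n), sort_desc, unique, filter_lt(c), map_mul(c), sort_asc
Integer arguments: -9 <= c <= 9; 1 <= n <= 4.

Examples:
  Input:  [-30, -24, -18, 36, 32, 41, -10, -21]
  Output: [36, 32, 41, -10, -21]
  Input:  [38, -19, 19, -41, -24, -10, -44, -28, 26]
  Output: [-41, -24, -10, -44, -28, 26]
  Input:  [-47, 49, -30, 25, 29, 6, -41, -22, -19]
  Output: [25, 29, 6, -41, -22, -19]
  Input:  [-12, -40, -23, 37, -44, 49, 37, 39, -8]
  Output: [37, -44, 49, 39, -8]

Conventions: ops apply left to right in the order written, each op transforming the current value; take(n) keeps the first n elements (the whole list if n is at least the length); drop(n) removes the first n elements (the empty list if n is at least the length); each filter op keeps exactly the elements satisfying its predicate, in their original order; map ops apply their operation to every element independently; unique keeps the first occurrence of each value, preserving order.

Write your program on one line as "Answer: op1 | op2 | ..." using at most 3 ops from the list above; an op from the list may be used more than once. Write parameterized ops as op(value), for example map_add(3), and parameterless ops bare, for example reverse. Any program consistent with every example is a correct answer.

unique | drop(3)

Check, running the answer program on each example:
  [-30, -24, -18, 36, 32, 41, -10, -21] -> [-30, -24, -18, 36, 32, 41, -10, -21] -> [36, 32, 41, -10, -21]
  [38, -19, 19, -41, -24, -10, -44, -28, 26] -> [38, -19, 19, -41, -24, -10, -44, -28, 26] -> [-41, -24, -10, -44, -28, 26]
  [-47, 49, -30, 25, 29, 6, -41, -22, -19] -> [-47, 49, -30, 25, 29, 6, -41, -22, -19] -> [25, 29, 6, -41, -22, -19]
  [-12, -40, -23, 37, -44, 49, 37, 39, -8] -> [-12, -40, -23, 37, -44, 49, 39, -8] -> [37, -44, 49, 39, -8]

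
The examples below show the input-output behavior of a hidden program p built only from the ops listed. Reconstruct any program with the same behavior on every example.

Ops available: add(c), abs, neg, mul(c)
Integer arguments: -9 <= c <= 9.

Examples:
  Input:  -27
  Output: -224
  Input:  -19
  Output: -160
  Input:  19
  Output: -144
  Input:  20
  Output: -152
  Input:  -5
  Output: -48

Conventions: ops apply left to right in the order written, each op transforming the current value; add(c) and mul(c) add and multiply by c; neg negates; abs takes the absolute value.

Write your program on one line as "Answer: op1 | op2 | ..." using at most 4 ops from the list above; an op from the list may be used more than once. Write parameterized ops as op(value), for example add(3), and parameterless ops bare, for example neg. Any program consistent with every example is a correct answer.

add(1) | add(-2) | abs | mul(-8)

Check, running the answer program on each example:
  -27 -> -26 -> -28 -> 28 -> -224
  -19 -> -18 -> -20 -> 20 -> -160
  19 -> 20 -> 18 -> 18 -> -144
  20 -> 21 -> 19 -> 19 -> -152
  -5 -> -4 -> -6 -> 6 -> -48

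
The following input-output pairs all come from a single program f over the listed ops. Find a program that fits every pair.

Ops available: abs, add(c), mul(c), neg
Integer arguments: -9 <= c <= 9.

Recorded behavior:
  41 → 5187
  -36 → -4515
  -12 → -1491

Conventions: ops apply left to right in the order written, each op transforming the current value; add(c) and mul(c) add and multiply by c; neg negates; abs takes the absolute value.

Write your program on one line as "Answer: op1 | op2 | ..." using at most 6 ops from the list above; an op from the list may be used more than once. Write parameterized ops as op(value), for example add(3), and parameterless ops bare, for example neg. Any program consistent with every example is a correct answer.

mul(2) | mul(9) | add(3) | neg | mul(-7)

Check, running the answer program on each example:
  41 -> 82 -> 738 -> 741 -> -741 -> 5187
  -36 -> -72 -> -648 -> -645 -> 645 -> -4515
  -12 -> -24 -> -216 -> -213 -> 213 -> -1491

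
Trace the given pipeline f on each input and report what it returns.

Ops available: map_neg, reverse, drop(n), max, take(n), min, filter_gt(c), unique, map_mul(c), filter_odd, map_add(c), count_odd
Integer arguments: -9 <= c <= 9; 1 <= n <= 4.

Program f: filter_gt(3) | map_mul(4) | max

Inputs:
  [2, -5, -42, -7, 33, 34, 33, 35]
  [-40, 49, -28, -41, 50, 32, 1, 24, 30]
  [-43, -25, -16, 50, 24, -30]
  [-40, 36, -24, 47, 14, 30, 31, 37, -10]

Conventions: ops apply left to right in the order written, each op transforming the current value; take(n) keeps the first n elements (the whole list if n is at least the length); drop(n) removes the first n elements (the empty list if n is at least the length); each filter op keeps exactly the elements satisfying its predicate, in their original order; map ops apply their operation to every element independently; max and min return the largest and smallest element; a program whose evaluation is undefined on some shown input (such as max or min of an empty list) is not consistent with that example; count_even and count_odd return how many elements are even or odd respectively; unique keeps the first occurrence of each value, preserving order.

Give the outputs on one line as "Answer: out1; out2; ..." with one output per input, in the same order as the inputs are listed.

140; 200; 200; 188

Execution, op by op:
  [2, -5, -42, -7, 33, 34, 33, 35] -> [33, 34, 33, 35] -> [132, 136, 132, 140] -> 140
  [-40, 49, -28, -41, 50, 32, 1, 24, 30] -> [49, 50, 32, 24, 30] -> [196, 200, 128, 96, 120] -> 200
  [-43, -25, -16, 50, 24, -30] -> [50, 24] -> [200, 96] -> 200
  [-40, 36, -24, 47, 14, 30, 31, 37, -10] -> [36, 47, 14, 30, 31, 37] -> [144, 188, 56, 120, 124, 148] -> 188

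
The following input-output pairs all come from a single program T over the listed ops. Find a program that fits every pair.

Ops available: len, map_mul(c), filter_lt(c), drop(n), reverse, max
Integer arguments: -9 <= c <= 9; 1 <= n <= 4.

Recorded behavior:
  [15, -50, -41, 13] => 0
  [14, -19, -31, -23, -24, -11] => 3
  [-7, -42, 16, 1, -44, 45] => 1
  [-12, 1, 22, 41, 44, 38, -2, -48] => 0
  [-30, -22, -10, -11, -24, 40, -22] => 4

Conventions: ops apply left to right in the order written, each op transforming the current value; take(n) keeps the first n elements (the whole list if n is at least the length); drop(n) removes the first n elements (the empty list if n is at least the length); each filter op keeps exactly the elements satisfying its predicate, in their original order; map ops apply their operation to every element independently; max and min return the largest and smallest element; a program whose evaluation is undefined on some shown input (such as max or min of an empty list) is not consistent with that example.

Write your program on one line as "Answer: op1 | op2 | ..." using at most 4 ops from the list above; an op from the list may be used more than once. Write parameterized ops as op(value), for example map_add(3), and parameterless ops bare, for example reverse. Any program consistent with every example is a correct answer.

filter_lt(-4) | reverse | drop(2) | len

Check, running the answer program on each example:
  [15, -50, -41, 13] -> [-50, -41] -> [-41, -50] -> [] -> 0
  [14, -19, -31, -23, -24, -11] -> [-19, -31, -23, -24, -11] -> [-11, -24, -23, -31, -19] -> [-23, -31, -19] -> 3
  [-7, -42, 16, 1, -44, 45] -> [-7, -42, -44] -> [-44, -42, -7] -> [-7] -> 1
  [-12, 1, 22, 41, 44, 38, -2, -48] -> [-12, -48] -> [-48, -12] -> [] -> 0
  [-30, -22, -10, -11, -24, 40, -22] -> [-30, -22, -10, -11, -24, -22] -> [-22, -24, -11, -10, -22, -30] -> [-11, -10, -22, -30] -> 4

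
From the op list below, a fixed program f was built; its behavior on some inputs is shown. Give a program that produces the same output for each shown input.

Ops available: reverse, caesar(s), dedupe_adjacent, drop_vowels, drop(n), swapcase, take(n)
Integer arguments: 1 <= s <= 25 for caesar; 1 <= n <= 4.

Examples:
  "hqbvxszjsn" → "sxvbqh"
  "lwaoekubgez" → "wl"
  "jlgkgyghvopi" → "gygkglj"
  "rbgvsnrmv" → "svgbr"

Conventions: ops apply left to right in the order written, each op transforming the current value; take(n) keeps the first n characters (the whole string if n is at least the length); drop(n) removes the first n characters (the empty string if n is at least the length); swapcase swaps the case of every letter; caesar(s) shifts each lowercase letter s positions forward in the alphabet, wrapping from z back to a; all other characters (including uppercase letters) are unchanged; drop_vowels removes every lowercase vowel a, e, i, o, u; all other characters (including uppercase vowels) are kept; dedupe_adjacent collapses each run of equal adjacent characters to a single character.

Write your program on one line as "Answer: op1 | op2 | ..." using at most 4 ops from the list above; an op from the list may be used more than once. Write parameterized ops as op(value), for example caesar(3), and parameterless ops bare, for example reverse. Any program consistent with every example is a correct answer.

reverse | drop(1) | drop_vowels | drop(3)

Check, running the answer program on each example:
  "hqbvxszjsn" -> "nsjzsxvbqh" -> "sjzsxvbqh" -> "sjzsxvbqh" -> "sxvbqh"
  "lwaoekubgez" -> "zegbukeoawl" -> "egbukeoawl" -> "gbkwl" -> "wl"
  "jlgkgyghvopi" -> "ipovhgygkglj" -> "povhgygkglj" -> "pvhgygkglj" -> "gygkglj"
  "rbgvsnrmv" -> "vmrnsvgbr" -> "mrnsvgbr" -> "mrnsvgbr" -> "svgbr"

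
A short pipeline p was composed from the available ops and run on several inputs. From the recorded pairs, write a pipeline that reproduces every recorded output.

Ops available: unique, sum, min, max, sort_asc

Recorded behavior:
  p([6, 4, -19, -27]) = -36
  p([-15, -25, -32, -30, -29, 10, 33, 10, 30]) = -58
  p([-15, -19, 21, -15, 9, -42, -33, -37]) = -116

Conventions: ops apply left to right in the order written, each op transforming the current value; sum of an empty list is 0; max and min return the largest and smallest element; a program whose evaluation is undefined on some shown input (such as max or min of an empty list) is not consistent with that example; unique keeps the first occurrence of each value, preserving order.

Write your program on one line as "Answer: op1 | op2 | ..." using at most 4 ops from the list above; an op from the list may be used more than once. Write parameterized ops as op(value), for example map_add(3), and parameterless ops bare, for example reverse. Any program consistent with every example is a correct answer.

sort_asc | unique | sum

Check, running the answer program on each example:
  [6, 4, -19, -27] -> [-27, -19, 4, 6] -> [-27, -19, 4, 6] -> -36
  [-15, -25, -32, -30, -29, 10, 33, 10, 30] -> [-32, -30, -29, -25, -15, 10, 10, 30, 33] -> [-32, -30, -29, -25, -15, 10, 30, 33] -> -58
  [-15, -19, 21, -15, 9, -42, -33, -37] -> [-42, -37, -33, -19, -15, -15, 9, 21] -> [-42, -37, -33, -19, -15, 9, 21] -> -116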